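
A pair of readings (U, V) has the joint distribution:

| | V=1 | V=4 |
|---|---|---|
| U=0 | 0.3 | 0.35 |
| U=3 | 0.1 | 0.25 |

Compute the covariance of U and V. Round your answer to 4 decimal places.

0.3600

E[U] = 1.05,  E[V] = 2.8
E[UV] = 3.3
cov(U,V) = E[UV] − E[U]E[V] = 3.3 − (1.05)(2.8) = 0.36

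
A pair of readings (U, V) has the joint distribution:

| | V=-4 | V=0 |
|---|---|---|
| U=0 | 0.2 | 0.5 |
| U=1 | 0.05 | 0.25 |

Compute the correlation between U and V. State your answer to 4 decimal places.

0.1260

E[U] = 0.3,  E[V] = -1
E[UV] = -0.2
Cov(U,V) = E[UV] − E[U]E[V] = -0.2 − (0.3)(-1) = 0.1
var(U) = 0.21,  var(V) = 3
ρ = 0.1 / √(0.21·3) ≈ 0.1260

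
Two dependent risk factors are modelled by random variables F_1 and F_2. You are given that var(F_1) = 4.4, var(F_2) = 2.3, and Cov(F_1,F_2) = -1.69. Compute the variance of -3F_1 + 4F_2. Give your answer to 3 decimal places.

116.960

var(-3F_1 + 4F_2) = (-3)²·var(F_1) + (4)²·var(F_2) + 2·(-3)·(4)·Cov(F_1,F_2)
= 9·4.4 + 16·2.3 + -24·-1.69 = 116.96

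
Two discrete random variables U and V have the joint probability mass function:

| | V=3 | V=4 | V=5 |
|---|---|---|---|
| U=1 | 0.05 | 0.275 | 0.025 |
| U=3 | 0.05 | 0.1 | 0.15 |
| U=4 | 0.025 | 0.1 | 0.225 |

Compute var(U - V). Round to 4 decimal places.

1.3844

E[U] = 2.65,  E[V] = 4.275,  E[UV] = 11.675
var(U) = 8.65 − (2.65)² = 1.6275;  var(V) = 18.725 − (4.275)² = 0.449375
Cov(U,V) = 11.675 − (2.65)(4.275) = 0.34625
var(U - V) = (1)²·1.6275 + (-1)²·0.449375 + 2·(1)·(-1)·0.34625 = 1.384375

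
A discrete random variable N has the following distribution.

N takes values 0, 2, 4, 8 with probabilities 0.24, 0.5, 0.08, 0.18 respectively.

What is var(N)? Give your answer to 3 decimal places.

E[N] = (0)(0.24) + (2)(0.5) + (4)(0.08) + (8)(0.18) = 2.76
E[N²] = (0)²(0.24) + (2)²(0.5) + (4)²(0.08) + (8)²(0.18) = 14.8
var(N) = E[N²] − (E[N])² = 14.8 − (2.76)² = 7.1824

7.182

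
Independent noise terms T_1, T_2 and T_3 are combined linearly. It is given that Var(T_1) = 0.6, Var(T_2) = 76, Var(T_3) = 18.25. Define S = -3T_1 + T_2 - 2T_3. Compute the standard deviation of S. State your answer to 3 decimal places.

12.426

By independence, Var(S) = (-3)²Var(T_1) + (1)²Var(T_2) + (-2)²Var(T_3)
= (-3)²·0.6 + (1)²·76 + (-2)²·18.25 = 154.4
SD(S) = √154.4 ≈ 12.426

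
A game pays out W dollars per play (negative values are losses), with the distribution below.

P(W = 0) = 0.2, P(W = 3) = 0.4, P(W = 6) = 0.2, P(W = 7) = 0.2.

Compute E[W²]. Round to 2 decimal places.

20.60

E[W²] = (0)²(0.2) + (3)²(0.4) + (6)²(0.2) + (7)²(0.2) = 20.6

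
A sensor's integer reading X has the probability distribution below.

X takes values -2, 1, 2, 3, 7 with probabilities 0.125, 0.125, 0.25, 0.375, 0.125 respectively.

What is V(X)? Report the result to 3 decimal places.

5.484

E[X] = (-2)(0.125) + (1)(0.125) + (2)(0.25) + (3)(0.375) + (7)(0.125) = 2.375
E[X²] = (-2)²(0.125) + (1)²(0.125) + (2)²(0.25) + (3)²(0.375) + (7)²(0.125) = 11.125
V(X) = E[X²] − (E[X])² = 11.125 − (2.375)² = 5.484375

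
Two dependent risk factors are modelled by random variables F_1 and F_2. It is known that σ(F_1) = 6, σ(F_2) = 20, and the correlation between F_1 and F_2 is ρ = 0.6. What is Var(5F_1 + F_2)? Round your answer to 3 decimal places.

2020.000

Var(F_1) = (6)² = 36;  Var(F_2) = (20)² = 400
cov(F_1,F_2) = ρ·σ(F_1)·σ(F_2) = 0.6·6·20 = 72
Var(5F_1 + F_2) = (5)²·Var(F_1) + (1)²·Var(F_2) + 2·(5)·(1)·cov(F_1,F_2)
= 25·36 + 1·400 + 10·72 = 2020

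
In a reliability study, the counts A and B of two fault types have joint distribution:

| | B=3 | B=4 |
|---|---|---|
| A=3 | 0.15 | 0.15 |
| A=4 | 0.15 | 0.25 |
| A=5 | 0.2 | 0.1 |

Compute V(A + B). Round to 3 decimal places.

0.750

E[A] = 4,  E[B] = 3.5,  E[AB] = 13.95
V(A) = 16.6 − (4)² = 0.6;  V(B) = 12.5 − (3.5)² = 0.25
Cov(A,B) = 13.95 − (4)(3.5) = -0.05
V(A + B) = (1)²·0.6 + (1)²·0.25 + 2·(1)·(1)·-0.05 = 0.75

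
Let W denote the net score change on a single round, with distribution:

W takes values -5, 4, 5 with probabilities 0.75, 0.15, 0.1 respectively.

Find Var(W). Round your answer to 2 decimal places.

16.63

E[W] = (-5)(0.75) + (4)(0.15) + (5)(0.1) = -2.65
E[W²] = (-5)²(0.75) + (4)²(0.15) + (5)²(0.1) = 23.65
Var(W) = E[W²] − (E[W])² = 23.65 − (-2.65)² = 16.6275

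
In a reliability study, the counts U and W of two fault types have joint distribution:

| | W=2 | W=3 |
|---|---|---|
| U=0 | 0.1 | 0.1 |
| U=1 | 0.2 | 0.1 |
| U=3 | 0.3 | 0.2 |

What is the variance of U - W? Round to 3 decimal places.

E[U] = 1.8,  E[W] = 2.4,  E[UW] = 4.3
Var(U) = 4.8 − (1.8)² = 1.56;  Var(W) = 6 − (2.4)² = 0.24
cov(U,W) = 4.3 − (1.8)(2.4) = -0.02
Var(U - W) = (1)²·1.56 + (-1)²·0.24 + 2·(1)·(-1)·-0.02 = 1.84

1.840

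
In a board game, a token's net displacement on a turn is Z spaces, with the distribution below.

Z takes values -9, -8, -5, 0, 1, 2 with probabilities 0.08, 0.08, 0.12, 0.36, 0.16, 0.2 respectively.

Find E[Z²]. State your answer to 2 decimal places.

15.56

E[Z²] = (-9)²(0.08) + (-8)²(0.08) + (-5)²(0.12) + (0)²(0.36) + (1)²(0.16) + (2)²(0.2) = 15.56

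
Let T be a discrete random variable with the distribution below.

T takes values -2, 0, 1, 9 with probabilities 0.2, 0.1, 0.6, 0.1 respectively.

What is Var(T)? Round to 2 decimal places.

E[T] = (-2)(0.2) + (0)(0.1) + (1)(0.6) + (9)(0.1) = 1.1
E[T²] = (-2)²(0.2) + (0)²(0.1) + (1)²(0.6) + (9)²(0.1) = 9.5
Var(T) = E[T²] − (E[T])² = 9.5 − (1.1)² = 8.29

8.29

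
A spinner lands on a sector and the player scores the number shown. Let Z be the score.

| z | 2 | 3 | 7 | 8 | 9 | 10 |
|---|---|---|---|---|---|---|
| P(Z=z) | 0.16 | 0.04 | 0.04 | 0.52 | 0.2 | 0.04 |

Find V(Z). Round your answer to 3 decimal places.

E[Z] = (2)(0.16) + (3)(0.04) + (7)(0.04) + (8)(0.52) + (9)(0.2) + (10)(0.04) = 7.08
E[Z²] = (2)²(0.16) + (3)²(0.04) + (7)²(0.04) + (8)²(0.52) + (9)²(0.2) + (10)²(0.04) = 56.44
V(Z) = E[Z²] − (E[Z])² = 56.44 − (7.08)² = 6.3136

6.314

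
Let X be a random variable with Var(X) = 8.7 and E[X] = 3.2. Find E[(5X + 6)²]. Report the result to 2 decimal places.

E[5X + 6] = 5·3.2 + 6 = 22
Var(5X + 6) = (5)²·8.7 = 217.5
E[(5X + 6)²] = Var((5X + 6)) + (E[(5X + 6)])² = 217.5 + (22)² = 701.5

701.50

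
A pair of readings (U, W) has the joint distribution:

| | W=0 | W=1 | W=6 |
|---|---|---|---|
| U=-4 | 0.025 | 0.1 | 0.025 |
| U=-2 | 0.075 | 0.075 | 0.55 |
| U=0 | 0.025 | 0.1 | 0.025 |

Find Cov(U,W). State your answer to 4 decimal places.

0.0000

E[U] = -2,  E[W] = 3.875
E[UW] = -7.75
Cov(U,W) = E[UW] − E[U]E[W] = -7.75 − (-2)(3.875) = 0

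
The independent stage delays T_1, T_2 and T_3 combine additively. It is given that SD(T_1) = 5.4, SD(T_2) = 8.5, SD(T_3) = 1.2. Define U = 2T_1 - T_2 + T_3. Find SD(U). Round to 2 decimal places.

13.80

Var(T_1) = 29.16, Var(T_2) = 72.25, Var(T_3) = 1.44
By independence, Var(U) = (2)²Var(T_1) + (-1)²Var(T_2) + (1)²Var(T_3)
= (2)²·29.16 + (-1)²·72.25 + (1)²·1.44 = 190.33
SD(U) = √190.33 ≈ 13.80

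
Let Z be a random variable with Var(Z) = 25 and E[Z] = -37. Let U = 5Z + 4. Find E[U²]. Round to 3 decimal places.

E[5Z + 4] = 5·-37 + 4 = -181
Var(5Z + 4) = (5)²·25 = 625
E[U²] = Var(U) + (E[U])² = 625 + (-181)² = 33386

33386.000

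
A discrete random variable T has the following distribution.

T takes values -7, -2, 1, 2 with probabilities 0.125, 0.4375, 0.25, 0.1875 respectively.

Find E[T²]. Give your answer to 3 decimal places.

E[T²] = (-7)²(0.125) + (-2)²(0.4375) + (1)²(0.25) + (2)²(0.1875) = 8.875

8.875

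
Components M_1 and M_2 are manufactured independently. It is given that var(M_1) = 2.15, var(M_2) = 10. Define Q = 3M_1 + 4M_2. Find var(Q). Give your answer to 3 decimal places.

By independence, var(Q) = (3)²var(M_1) + (4)²var(M_2)
= (3)²·2.15 + (4)²·10 = 179.35

179.350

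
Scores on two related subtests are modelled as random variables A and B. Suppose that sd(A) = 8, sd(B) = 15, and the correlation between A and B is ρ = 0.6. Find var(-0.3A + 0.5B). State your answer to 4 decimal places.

var(A) = (8)² = 64;  var(B) = (15)² = 225
cov(A,B) = ρ·sd(A)·sd(B) = 0.6·8·15 = 72
var(-0.3A + 0.5B) = (-0.3)²·var(A) + (0.5)²·var(B) + 2·(-0.3)·(0.5)·cov(A,B)
= 0.09·64 + 0.25·225 + -0.3·72 = 40.41

40.4100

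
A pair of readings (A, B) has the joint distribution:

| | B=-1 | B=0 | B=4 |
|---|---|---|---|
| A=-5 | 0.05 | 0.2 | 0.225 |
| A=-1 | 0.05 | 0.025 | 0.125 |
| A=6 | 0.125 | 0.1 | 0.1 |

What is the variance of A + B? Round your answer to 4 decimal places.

E[A] = -0.625,  E[B] = 1.575,  E[AB] = -3.05
V(A) = 23.775 − (-0.625)² = 23.384375;  V(B) = 7.425 − (1.575)² = 4.944375
Cov(A,B) = -3.05 − (-0.625)(1.575) = -2.065625
V(A + B) = (1)²·23.384375 + (1)²·4.944375 + 2·(1)·(1)·-2.065625 = 24.1975

24.1975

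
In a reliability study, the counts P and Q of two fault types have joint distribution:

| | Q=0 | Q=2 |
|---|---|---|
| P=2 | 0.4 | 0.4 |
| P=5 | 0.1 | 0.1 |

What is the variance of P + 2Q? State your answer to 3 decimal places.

E[P] = 2.6,  E[Q] = 1,  E[PQ] = 2.6
V(P) = 8.2 − (2.6)² = 1.44;  V(Q) = 2 − (1)² = 1
Cov(P,Q) = 2.6 − (2.6)(1) = 0
V(P + 2Q) = (1)²·1.44 + (2)²·1 + 2·(1)·(2)·0 = 5.44

5.440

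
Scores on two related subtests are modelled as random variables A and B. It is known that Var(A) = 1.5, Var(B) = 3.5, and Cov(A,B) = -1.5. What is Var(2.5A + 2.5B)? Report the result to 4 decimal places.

Var(2.5A + 2.5B) = (2.5)²·Var(A) + (2.5)²·Var(B) + 2·(2.5)·(2.5)·Cov(A,B)
= 6.25·1.5 + 6.25·3.5 + 12.5·-1.5 = 12.5

12.5000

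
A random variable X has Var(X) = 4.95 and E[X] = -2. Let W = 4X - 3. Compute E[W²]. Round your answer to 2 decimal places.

E[4X - 3] = 4·-2 − 3 = -11
Var(4X - 3) = (4)²·4.95 = 79.2
E[W²] = Var(W) + (E[W])² = 79.2 + (-11)² = 200.2

200.20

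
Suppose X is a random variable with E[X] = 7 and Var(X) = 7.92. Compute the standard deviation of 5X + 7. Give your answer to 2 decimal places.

Var(5X + 7) = (5)²·7.92 = 198
SD(5X + 7) = √198 ≈ 14.07

14.07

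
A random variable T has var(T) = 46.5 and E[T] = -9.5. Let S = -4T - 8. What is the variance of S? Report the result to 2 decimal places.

744.00

var(-4T - 8) = (-4)²·var(T) = 16·46.5 = 744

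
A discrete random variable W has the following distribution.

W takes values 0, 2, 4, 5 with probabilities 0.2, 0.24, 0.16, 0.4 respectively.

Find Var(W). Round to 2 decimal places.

E[W] = (0)(0.2) + (2)(0.24) + (4)(0.16) + (5)(0.4) = 3.12
E[W²] = (0)²(0.2) + (2)²(0.24) + (4)²(0.16) + (5)²(0.4) = 13.52
Var(W) = E[W²] − (E[W])² = 13.52 − (3.12)² = 3.7856

3.79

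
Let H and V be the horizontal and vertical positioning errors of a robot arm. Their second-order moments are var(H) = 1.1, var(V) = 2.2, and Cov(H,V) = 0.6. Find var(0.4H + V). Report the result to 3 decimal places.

var(0.4H + V) = (0.4)²·var(H) + (1)²·var(V) + 2·(0.4)·(1)·Cov(H,V)
= 0.16·1.1 + 1·2.2 + 0.8·0.6 = 2.856

2.856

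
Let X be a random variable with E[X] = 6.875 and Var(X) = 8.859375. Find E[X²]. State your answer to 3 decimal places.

E[X²] = Var(X) + (E[X])² = 8.859375 + (6.875)² = 56.125

56.125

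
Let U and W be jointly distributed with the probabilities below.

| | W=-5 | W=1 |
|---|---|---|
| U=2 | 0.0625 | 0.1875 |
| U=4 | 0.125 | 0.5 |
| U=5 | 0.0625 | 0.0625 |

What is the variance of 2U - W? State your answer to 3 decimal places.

E[U] = 3.625,  E[W] = -0.5,  E[UW] = -2
Var(U) = 14.125 − (3.625)² = 0.984375;  Var(W) = 7 − (-0.5)² = 6.75
Cov(U,W) = -2 − (3.625)(-0.5) = -0.1875
Var(2U - W) = (2)²·0.984375 + (-1)²·6.75 + 2·(2)·(-1)·-0.1875 = 11.4375

11.438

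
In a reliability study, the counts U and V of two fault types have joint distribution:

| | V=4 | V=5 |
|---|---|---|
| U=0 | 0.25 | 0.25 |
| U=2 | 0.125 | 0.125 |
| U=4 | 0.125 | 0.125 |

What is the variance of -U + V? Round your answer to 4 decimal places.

E[U] = 1.5,  E[V] = 4.5,  E[UV] = 6.75
Var(U) = 5 − (1.5)² = 2.75;  Var(V) = 20.5 − (4.5)² = 0.25
Cov(U,V) = 6.75 − (1.5)(4.5) = 0
Var(-U + V) = (-1)²·2.75 + (1)²·0.25 + 2·(-1)·(1)·0 = 3

3.0000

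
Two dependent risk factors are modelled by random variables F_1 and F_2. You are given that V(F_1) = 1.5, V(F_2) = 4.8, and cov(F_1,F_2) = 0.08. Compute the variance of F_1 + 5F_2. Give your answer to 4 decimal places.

122.3000

V(F_1 + 5F_2) = (1)²·V(F_1) + (5)²·V(F_2) + 2·(1)·(5)·cov(F_1,F_2)
= 1·1.5 + 25·4.8 + 10·0.08 = 122.3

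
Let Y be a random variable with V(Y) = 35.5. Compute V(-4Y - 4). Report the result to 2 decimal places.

568.00

V(-4Y - 4) = (-4)²·V(Y) = 16·35.5 = 568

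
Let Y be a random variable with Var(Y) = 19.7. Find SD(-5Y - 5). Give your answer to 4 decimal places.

22.1923

Var(-5Y - 5) = (-5)²·19.7 = 492.5
SD(-5Y - 5) = √492.5 ≈ 22.1923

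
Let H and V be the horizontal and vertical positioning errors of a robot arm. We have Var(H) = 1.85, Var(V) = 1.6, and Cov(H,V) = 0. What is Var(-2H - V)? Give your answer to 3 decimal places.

Var(-2H - V) = (-2)²·Var(H) + (-1)²·Var(V) + 2·(-2)·(-1)·Cov(H,V)
= 4·1.85 + 1·1.6 + 4·0 = 9

9.000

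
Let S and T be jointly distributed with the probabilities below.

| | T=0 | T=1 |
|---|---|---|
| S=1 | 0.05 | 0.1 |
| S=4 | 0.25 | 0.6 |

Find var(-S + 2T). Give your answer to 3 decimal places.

E[S] = 3.55,  E[T] = 0.7,  E[ST] = 2.5
var(S) = 13.75 − (3.55)² = 1.1475;  var(T) = 0.7 − (0.7)² = 0.21
Cov(S,T) = 2.5 − (3.55)(0.7) = 0.015
var(-S + 2T) = (-1)²·1.1475 + (2)²·0.21 + 2·(-1)·(2)·0.015 = 1.9275

1.928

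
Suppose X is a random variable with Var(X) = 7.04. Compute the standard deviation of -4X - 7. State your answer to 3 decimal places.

Var(-4X - 7) = (-4)²·7.04 = 112.64
SD(-4X - 7) = √112.64 ≈ 10.613

10.613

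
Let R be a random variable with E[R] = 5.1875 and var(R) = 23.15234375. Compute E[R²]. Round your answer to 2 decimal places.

E[R²] = var(R) + (E[R])² = 23.15234375 + (5.1875)² = 50.0625

50.06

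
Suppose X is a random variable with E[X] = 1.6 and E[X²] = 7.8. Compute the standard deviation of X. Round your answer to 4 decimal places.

2.2891

Var(X) = 7.8 − (1.6)² = 5.24
SD(X) = √5.24 ≈ 2.2891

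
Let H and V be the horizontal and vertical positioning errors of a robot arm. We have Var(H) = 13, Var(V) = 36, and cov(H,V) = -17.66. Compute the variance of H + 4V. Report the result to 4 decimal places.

Var(H + 4V) = (1)²·Var(H) + (4)²·Var(V) + 2·(1)·(4)·cov(H,V)
= 1·13 + 16·36 + 8·-17.66 = 447.72

447.7200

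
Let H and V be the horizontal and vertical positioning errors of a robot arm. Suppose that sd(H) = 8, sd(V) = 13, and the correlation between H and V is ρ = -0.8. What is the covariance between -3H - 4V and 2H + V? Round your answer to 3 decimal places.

Var(H) = (8)² = 64;  Var(V) = (13)² = 169
cov(H,V) = ρ·sd(H)·sd(V) = -0.8·8·13 = -83.2
cov(-3H - 4V, 2H + V) = (-3)(2)Var(H) + (-4)(1)Var(V) + [(-3)(1) + (-4)(2)]cov(H,V)
= -6·64 + -4·169 + -11·-83.2 = -144.8

-144.800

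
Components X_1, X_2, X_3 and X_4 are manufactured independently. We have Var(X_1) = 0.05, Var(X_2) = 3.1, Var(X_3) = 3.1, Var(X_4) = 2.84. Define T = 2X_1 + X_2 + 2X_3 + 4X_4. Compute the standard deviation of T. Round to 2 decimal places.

By independence, Var(T) = (2)²Var(X_1) + (1)²Var(X_2) + (2)²Var(X_3) + (4)²Var(X_4)
= (2)²·0.05 + (1)²·3.1 + (2)²·3.1 + (4)²·2.84 = 61.14
sd(T) = √61.14 ≈ 7.82

7.82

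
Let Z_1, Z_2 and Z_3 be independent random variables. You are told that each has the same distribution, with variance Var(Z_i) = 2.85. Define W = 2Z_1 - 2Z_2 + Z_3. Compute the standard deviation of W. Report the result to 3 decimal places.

5.065

By independence, Var(W) = (2)²Var(Z_1) + (-2)²Var(Z_2) + (1)²Var(Z_3)
= (2)²·2.85 + (-2)²·2.85 + (1)²·2.85 = 25.65
SD(W) = √25.65 ≈ 5.065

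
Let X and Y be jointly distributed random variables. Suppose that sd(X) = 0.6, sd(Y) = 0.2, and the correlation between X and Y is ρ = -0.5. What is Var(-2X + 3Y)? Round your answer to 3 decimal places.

2.520

Var(X) = (0.6)² = 0.36;  Var(Y) = (0.2)² = 0.04
Cov(X,Y) = ρ·sd(X)·sd(Y) = -0.5·0.6·0.2 = -0.06
Var(-2X + 3Y) = (-2)²·Var(X) + (3)²·Var(Y) + 2·(-2)·(3)·Cov(X,Y)
= 4·0.36 + 9·0.04 + -12·-0.06 = 2.52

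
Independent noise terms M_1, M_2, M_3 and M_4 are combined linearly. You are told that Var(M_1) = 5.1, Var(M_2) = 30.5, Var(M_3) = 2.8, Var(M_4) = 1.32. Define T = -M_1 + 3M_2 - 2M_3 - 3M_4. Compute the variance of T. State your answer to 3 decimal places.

302.680

By independence, Var(T) = (-1)²Var(M_1) + (3)²Var(M_2) + (-2)²Var(M_3) + (-3)²Var(M_4)
= (-1)²·5.1 + (3)²·30.5 + (-2)²·2.8 + (-3)²·1.32 = 302.68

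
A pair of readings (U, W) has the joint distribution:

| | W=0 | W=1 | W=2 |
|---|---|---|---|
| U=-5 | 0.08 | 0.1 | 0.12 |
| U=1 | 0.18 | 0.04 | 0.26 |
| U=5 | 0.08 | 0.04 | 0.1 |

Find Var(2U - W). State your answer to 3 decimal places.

E[U] = 0.08,  E[W] = 1.14,  E[UW] = 0.06
Var(U) = 13.48 − (0.08)² = 13.4736;  Var(W) = 2.1 − (1.14)² = 0.8004
cov(U,W) = 0.06 − (0.08)(1.14) = -0.0312
Var(2U - W) = (2)²·13.4736 + (-1)²·0.8004 + 2·(2)·(-1)·-0.0312 = 54.8196

54.820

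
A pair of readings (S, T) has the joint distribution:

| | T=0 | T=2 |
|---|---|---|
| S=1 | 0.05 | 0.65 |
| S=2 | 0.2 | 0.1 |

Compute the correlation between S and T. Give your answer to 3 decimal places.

E[S] = 1.3,  E[T] = 1.5
E[ST] = 1.7
cov(S,T) = E[ST] − E[S]E[T] = 1.7 − (1.3)(1.5) = -0.25
V(S) = 0.21,  V(T) = 0.75
ρ = -0.25 / √(0.21·0.75) ≈ -0.630

-0.630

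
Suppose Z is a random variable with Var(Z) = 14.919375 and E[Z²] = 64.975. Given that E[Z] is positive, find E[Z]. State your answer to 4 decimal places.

(E[Z])² = E[Z²] − Var(Z) = 64.975 − 14.919375 = 50.055625
E[Z] = √50.055625 = 7.075

7.0750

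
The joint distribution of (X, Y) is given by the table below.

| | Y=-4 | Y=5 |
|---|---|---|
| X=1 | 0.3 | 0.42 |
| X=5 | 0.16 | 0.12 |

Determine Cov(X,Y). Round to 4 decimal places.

E[X] = 2.12,  E[Y] = 0.86
E[XY] = 0.7
Cov(X,Y) = E[XY] − E[X]E[Y] = 0.7 − (2.12)(0.86) = -1.1232

-1.1232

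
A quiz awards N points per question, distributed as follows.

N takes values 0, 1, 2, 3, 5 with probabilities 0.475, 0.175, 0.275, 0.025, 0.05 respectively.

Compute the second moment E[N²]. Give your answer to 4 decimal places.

2.7500

E[N²] = (0)²(0.475) + (1)²(0.175) + (2)²(0.275) + (3)²(0.025) + (5)²(0.05) = 2.75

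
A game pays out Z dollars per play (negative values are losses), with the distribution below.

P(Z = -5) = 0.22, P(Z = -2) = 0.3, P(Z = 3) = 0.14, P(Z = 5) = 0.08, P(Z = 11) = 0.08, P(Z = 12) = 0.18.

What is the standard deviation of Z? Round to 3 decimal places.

6.395

E[Z] = (-5)(0.22) + (-2)(0.3) + (3)(0.14) + (5)(0.08) + (11)(0.08) + (12)(0.18) = 2.16
E[Z²] = (-5)²(0.22) + (-2)²(0.3) + (3)²(0.14) + (5)²(0.08) + (11)²(0.08) + (12)²(0.18) = 45.56
var(Z) = E[Z²] − (E[Z])² = 45.56 − (2.16)² = 40.8944
sd(Z) = √40.8944 ≈ 6.395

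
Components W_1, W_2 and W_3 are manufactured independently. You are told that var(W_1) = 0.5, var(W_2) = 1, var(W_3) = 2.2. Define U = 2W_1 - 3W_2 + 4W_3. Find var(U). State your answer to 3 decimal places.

By independence, var(U) = (2)²var(W_1) + (-3)²var(W_2) + (4)²var(W_3)
= (2)²·0.5 + (-3)²·1 + (4)²·2.2 = 46.2

46.200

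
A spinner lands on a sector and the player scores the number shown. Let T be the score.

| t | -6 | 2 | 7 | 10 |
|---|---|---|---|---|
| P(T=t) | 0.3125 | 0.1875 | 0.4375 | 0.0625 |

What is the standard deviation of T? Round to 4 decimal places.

5.9078

E[T] = (-6)(0.3125) + (2)(0.1875) + (7)(0.4375) + (10)(0.0625) = 2.1875
E[T²] = (-6)²(0.3125) + (2)²(0.1875) + (7)²(0.4375) + (10)²(0.0625) = 39.6875
V(T) = E[T²] − (E[T])² = 39.6875 − (2.1875)² = 34.90234375
sd(T) = √34.90234375 ≈ 5.9078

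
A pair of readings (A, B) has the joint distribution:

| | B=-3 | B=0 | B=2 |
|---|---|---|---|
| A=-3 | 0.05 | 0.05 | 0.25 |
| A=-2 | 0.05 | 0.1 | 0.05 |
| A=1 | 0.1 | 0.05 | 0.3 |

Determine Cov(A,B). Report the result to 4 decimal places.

E[A] = -1,  E[B] = 0.6
E[AB] = -0.65
Cov(A,B) = E[AB] − E[A]E[B] = -0.65 − (-1)(0.6) = -0.05

-0.0500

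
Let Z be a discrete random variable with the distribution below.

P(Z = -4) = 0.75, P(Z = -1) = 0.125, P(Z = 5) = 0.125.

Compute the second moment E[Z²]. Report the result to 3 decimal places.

15.250

E[Z²] = (-4)²(0.75) + (-1)²(0.125) + (5)²(0.125) = 15.25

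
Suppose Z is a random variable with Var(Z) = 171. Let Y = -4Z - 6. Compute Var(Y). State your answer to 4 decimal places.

Var(-4Z - 6) = (-4)²·Var(Z) = 16·171 = 2736

2736.0000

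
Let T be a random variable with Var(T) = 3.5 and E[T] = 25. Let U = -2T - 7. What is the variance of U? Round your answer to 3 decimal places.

Var(-2T - 7) = (-2)²·Var(T) = 4·3.5 = 14

14.000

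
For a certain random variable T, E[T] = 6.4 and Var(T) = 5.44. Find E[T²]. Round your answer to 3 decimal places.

E[T²] = Var(T) + (E[T])² = 5.44 + (6.4)² = 46.4

46.400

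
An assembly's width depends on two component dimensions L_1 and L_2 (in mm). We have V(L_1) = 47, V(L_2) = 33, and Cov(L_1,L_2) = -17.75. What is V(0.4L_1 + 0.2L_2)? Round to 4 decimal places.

V(0.4L_1 + 0.2L_2) = (0.4)²·V(L_1) + (0.2)²·V(L_2) + 2·(0.4)·(0.2)·Cov(L_1,L_2)
= 0.16·47 + 0.04·33 + 0.16·-17.75 = 6

6.0000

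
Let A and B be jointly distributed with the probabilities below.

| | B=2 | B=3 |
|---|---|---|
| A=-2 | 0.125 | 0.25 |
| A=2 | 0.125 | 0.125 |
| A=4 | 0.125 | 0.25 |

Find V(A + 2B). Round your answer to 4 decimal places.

7.7500

E[A] = 1.25,  E[B] = 2.625,  E[AB] = 3.25
V(A) = 8.5 − (1.25)² = 6.9375;  V(B) = 7.125 − (2.625)² = 0.234375
Cov(A,B) = 3.25 − (1.25)(2.625) = -0.03125
V(A + 2B) = (1)²·6.9375 + (2)²·0.234375 + 2·(1)·(2)·-0.03125 = 7.75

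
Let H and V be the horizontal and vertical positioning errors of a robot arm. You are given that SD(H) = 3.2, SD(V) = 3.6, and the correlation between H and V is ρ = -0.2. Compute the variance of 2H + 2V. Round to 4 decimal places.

74.3680

var(H) = (3.2)² = 10.24;  var(V) = (3.6)² = 12.96
cov(H,V) = ρ·SD(H)·SD(V) = -0.2·3.2·3.6 = -2.304
var(2H + 2V) = (2)²·var(H) + (2)²·var(V) + 2·(2)·(2)·cov(H,V)
= 4·10.24 + 4·12.96 + 8·-2.304 = 74.368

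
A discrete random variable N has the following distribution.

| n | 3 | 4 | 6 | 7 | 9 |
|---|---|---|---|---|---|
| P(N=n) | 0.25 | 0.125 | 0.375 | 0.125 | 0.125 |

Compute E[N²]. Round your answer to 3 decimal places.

34.000

E[N²] = (3)²(0.25) + (4)²(0.125) + (6)²(0.375) + (7)²(0.125) + (9)²(0.125) = 34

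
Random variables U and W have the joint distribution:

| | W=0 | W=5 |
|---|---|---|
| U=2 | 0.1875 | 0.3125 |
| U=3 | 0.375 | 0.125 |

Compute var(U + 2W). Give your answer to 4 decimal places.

22.9844

E[U] = 2.5,  E[W] = 2.1875,  E[UW] = 5
var(U) = 6.5 − (2.5)² = 0.25;  var(W) = 10.9375 − (2.1875)² = 6.15234375
Cov(U,W) = 5 − (2.5)(2.1875) = -0.46875
var(U + 2W) = (1)²·0.25 + (2)²·6.15234375 + 2·(1)·(2)·-0.46875 = 22.984375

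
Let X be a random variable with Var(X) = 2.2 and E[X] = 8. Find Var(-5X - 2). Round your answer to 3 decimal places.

55.000

Var(-5X - 2) = (-5)²·Var(X) = 25·2.2 = 55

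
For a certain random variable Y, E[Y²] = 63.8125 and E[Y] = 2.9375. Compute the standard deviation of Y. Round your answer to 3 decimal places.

V(Y) = 63.8125 − (2.9375)² = 55.18359375
SD(Y) = √55.18359375 ≈ 7.429

7.429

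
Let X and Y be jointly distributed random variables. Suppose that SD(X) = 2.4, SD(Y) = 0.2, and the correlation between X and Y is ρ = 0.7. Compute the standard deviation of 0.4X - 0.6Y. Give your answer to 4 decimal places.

V(X) = (2.4)² = 5.76;  V(Y) = (0.2)² = 0.04
Cov(X,Y) = ρ·SD(X)·SD(Y) = 0.7·2.4·0.2 = 0.336
V(0.4X - 0.6Y) = (0.4)²·V(X) + (-0.6)²·V(Y) + 2·(0.4)·(-0.6)·Cov(X,Y)
= 0.16·5.76 + 0.36·0.04 + -0.48·0.336 = 0.77472
SD(0.4X - 0.6Y) = √0.77472 ≈ 0.8802

0.8802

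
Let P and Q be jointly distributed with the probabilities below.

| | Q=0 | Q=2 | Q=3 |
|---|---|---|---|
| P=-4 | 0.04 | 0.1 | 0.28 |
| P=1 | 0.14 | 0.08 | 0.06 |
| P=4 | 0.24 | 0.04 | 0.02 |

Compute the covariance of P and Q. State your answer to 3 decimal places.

E[P] = -0.2,  E[Q] = 1.52
E[PQ] = -3.26
Cov(P,Q) = E[PQ] − E[P]E[Q] = -3.26 − (-0.2)(1.52) = -2.956

-2.956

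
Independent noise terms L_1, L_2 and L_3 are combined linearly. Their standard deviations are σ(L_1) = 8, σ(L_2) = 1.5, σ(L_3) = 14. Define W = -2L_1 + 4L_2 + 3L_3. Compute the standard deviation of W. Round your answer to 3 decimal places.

Var(L_1) = 64, Var(L_2) = 2.25, Var(L_3) = 196
By independence, Var(W) = (-2)²Var(L_1) + (4)²Var(L_2) + (3)²Var(L_3)
= (-2)²·64 + (4)²·2.25 + (3)²·196 = 2056
σ(W) = √2056 ≈ 45.343

45.343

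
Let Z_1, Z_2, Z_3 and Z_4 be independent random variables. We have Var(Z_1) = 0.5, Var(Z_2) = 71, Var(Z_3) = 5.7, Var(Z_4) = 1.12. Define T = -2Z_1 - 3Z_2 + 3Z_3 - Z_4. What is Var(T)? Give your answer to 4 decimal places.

By independence, Var(T) = (-2)²Var(Z_1) + (-3)²Var(Z_2) + (3)²Var(Z_3) + (-1)²Var(Z_4)
= (-2)²·0.5 + (-3)²·71 + (3)²·5.7 + (-1)²·1.12 = 693.42

693.4200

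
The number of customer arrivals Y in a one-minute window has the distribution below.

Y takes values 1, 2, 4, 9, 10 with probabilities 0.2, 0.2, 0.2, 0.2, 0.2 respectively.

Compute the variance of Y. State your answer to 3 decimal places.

E[Y] = (1)(0.2) + (2)(0.2) + (4)(0.2) + (9)(0.2) + (10)(0.2) = 5.2
E[Y²] = (1)²(0.2) + (2)²(0.2) + (4)²(0.2) + (9)²(0.2) + (10)²(0.2) = 40.4
Var(Y) = E[Y²] − (E[Y])² = 40.4 − (5.2)² = 13.36

13.360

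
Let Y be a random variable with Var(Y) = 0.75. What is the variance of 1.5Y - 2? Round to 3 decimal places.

1.688

Var(1.5Y - 2) = (1.5)²·Var(Y) = 2.25·0.75 = 1.6875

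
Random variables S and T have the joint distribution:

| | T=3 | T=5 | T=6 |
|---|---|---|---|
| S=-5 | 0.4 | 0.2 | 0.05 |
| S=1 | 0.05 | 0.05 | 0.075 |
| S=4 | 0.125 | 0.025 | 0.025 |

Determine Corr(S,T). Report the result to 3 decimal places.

0.101

E[S] = -2.375,  E[T] = 4
E[ST] = -9.05
Cov(S,T) = E[ST] − E[S]E[T] = -9.05 − (-2.375)(4) = 0.45
V(S) = 13.584375,  V(T) = 1.45
ρ = 0.45 / √(13.584375·1.45) ≈ 0.101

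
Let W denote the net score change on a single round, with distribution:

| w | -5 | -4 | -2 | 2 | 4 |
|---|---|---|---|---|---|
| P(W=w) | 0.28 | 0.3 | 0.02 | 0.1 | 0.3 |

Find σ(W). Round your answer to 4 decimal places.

3.9424

E[W] = (-5)(0.28) + (-4)(0.3) + (-2)(0.02) + (2)(0.1) + (4)(0.3) = -1.24
E[W²] = (-5)²(0.28) + (-4)²(0.3) + (-2)²(0.02) + (2)²(0.1) + (4)²(0.3) = 17.08
Var(W) = E[W²] − (E[W])² = 17.08 − (-1.24)² = 15.5424
σ(W) = √15.5424 ≈ 3.9424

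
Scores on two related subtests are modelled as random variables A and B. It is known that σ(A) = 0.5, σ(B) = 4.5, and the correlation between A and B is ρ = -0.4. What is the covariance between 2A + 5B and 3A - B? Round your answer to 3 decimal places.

-111.450

var(A) = (0.5)² = 0.25;  var(B) = (4.5)² = 20.25
cov(A,B) = ρ·σ(A)·σ(B) = -0.4·0.5·4.5 = -0.9
cov(2A + 5B, 3A - B) = (2)(3)var(A) + (5)(-1)var(B) + [(2)(-1) + (5)(3)]cov(A,B)
= 6·0.25 + -5·20.25 + 13·-0.9 = -111.45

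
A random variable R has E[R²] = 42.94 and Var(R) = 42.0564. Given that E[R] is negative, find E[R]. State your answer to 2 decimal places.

-0.94

(E[R])² = E[R²] − Var(R) = 42.94 − 42.0564 = 0.8836
E[R] = −√0.8836 = -0.94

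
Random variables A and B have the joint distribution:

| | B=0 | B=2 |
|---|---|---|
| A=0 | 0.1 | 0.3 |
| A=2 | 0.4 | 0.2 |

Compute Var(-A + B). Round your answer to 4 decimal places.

2.7600

E[A] = 1.2,  E[B] = 1,  E[AB] = 0.8
Var(A) = 2.4 − (1.2)² = 0.96;  Var(B) = 2 − (1)² = 1
Cov(A,B) = 0.8 − (1.2)(1) = -0.4
Var(-A + B) = (-1)²·0.96 + (1)²·1 + 2·(-1)·(1)·-0.4 = 2.76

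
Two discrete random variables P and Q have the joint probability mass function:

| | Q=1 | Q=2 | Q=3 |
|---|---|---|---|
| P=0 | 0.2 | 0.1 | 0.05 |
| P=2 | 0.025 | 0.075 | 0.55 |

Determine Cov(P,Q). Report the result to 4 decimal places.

0.5625

E[P] = 1.3,  E[Q] = 2.375
E[PQ] = 3.65
Cov(P,Q) = E[PQ] − E[P]E[Q] = 3.65 − (1.3)(2.375) = 0.5625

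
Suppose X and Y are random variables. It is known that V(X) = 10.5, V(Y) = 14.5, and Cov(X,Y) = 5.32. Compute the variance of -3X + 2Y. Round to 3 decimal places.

88.660

V(-3X + 2Y) = (-3)²·V(X) + (2)²·V(Y) + 2·(-3)·(2)·Cov(X,Y)
= 9·10.5 + 4·14.5 + -12·5.32 = 88.66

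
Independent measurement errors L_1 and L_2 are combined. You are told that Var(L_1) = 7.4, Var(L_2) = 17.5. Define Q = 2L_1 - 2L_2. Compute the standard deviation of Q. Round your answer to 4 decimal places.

By independence, Var(Q) = (2)²Var(L_1) + (-2)²Var(L_2)
= (2)²·7.4 + (-2)²·17.5 = 99.6
σ(Q) = √99.6 ≈ 9.9800

9.9800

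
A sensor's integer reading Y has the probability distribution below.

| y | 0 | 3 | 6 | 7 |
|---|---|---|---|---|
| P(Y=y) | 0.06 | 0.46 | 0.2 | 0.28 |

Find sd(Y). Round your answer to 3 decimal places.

E[Y] = (0)(0.06) + (3)(0.46) + (6)(0.2) + (7)(0.28) = 4.54
E[Y²] = (0)²(0.06) + (3)²(0.46) + (6)²(0.2) + (7)²(0.28) = 25.06
Var(Y) = E[Y²] − (E[Y])² = 25.06 − (4.54)² = 4.4484
sd(Y) = √4.4484 ≈ 2.109

2.109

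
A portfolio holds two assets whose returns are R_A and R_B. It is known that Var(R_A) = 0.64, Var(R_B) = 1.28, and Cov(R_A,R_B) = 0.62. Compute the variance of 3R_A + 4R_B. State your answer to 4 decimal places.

41.1200

Var(3R_A + 4R_B) = (3)²·Var(R_A) + (4)²·Var(R_B) + 2·(3)·(4)·Cov(R_A,R_B)
= 9·0.64 + 16·1.28 + 24·0.62 = 41.12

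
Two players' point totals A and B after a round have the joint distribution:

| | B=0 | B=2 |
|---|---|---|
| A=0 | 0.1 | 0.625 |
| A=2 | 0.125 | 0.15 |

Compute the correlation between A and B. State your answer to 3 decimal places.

-0.339

E[A] = 0.55,  E[B] = 1.55
E[AB] = 0.6
Cov(A,B) = E[AB] − E[A]E[B] = 0.6 − (0.55)(1.55) = -0.2525
V(A) = 0.7975,  V(B) = 0.6975
ρ = -0.2525 / √(0.7975·0.6975) ≈ -0.339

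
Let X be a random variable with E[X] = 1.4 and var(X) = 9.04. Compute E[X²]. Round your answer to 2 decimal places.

11.00

E[X²] = var(X) + (E[X])² = 9.04 + (1.4)² = 11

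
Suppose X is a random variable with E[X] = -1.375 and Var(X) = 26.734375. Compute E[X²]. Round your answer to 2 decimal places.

28.63

E[X²] = Var(X) + (E[X])² = 26.734375 + (-1.375)² = 28.625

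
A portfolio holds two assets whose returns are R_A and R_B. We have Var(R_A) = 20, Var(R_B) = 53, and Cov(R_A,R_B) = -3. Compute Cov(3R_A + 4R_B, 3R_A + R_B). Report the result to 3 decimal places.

Cov(3R_A + 4R_B, 3R_A + R_B) = (3)(3)Var(R_A) + (4)(1)Var(R_B) + [(3)(1) + (4)(3)]Cov(R_A,R_B)
= 9·20 + 4·53 + 15·-3 = 347

347.000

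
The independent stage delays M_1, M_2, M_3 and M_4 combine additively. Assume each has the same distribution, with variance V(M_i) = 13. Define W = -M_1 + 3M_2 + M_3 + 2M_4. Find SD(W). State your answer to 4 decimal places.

13.9642

By independence, V(W) = (-1)²V(M_1) + (3)²V(M_2) + (1)²V(M_3) + (2)²V(M_4)
= (-1)²·13 + (3)²·13 + (1)²·13 + (2)²·13 = 195
SD(W) = √195 ≈ 13.9642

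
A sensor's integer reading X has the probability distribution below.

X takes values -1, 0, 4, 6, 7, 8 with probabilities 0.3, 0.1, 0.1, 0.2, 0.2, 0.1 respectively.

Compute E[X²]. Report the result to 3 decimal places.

25.300

E[X²] = (-1)²(0.3) + (0)²(0.1) + (4)²(0.1) + (6)²(0.2) + (7)²(0.2) + (8)²(0.1) = 25.3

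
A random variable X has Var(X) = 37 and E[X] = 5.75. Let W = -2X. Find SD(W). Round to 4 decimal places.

12.1655

Var(-2X) = (-2)²·37 = 148
SD(W) = √148 ≈ 12.1655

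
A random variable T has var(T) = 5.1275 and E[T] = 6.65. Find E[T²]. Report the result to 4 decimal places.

E[T²] = var(T) + (E[T])² = 5.1275 + (6.65)² = 49.35

49.3500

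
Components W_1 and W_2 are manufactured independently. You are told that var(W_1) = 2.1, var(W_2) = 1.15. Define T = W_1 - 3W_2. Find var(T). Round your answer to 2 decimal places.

By independence, var(T) = (1)²var(W_1) + (-3)²var(W_2)
= (1)²·2.1 + (-3)²·1.15 = 12.45

12.45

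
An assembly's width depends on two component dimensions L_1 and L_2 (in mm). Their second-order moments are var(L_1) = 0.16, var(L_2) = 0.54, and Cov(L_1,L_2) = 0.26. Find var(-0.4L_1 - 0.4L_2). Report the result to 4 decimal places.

0.1952

var(-0.4L_1 - 0.4L_2) = (-0.4)²·var(L_1) + (-0.4)²·var(L_2) + 2·(-0.4)·(-0.4)·Cov(L_1,L_2)
= 0.16·0.16 + 0.16·0.54 + 0.32·0.26 = 0.1952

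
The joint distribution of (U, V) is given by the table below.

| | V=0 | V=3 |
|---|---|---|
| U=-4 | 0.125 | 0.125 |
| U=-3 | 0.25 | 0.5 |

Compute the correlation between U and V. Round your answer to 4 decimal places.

E[U] = -3.25,  E[V] = 1.875
E[UV] = -6
Cov(U,V) = E[UV] − E[U]E[V] = -6 − (-3.25)(1.875) = 0.09375
Var(U) = 0.1875,  Var(V) = 2.109375
ρ = 0.09375 / √(0.1875·2.109375) ≈ 0.1491

0.1491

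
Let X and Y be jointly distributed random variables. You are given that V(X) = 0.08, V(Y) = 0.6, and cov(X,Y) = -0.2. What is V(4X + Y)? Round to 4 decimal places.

0.2800

V(4X + Y) = (4)²·V(X) + (1)²·V(Y) + 2·(4)·(1)·cov(X,Y)
= 16·0.08 + 1·0.6 + 8·-0.2 = 0.28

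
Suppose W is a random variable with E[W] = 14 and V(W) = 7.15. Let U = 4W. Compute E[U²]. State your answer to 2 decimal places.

E[4W] = 4·14 = 56
V(4W) = (4)²·7.15 = 114.4
E[U²] = V(U) + (E[U])² = 114.4 + (56)² = 3250.4

3250.40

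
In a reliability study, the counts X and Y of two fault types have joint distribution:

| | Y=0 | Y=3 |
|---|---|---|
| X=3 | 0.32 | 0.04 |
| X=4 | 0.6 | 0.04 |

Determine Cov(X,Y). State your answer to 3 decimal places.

E[X] = 3.64,  E[Y] = 0.24
E[XY] = 0.84
Cov(X,Y) = E[XY] − E[X]E[Y] = 0.84 − (3.64)(0.24) = -0.0336

-0.034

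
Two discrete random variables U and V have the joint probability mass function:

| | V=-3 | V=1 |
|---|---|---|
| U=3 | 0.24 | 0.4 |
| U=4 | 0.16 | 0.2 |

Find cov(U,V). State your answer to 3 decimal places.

E[U] = 3.36,  E[V] = -0.6
E[UV] = -2.08
cov(U,V) = E[UV] − E[U]E[V] = -2.08 − (3.36)(-0.6) = -0.064

-0.064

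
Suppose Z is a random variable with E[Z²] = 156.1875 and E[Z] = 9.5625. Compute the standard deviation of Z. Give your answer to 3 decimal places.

Var(Z) = 156.1875 − (9.5625)² = 64.74609375
σ(Z) = √64.74609375 ≈ 8.046

8.046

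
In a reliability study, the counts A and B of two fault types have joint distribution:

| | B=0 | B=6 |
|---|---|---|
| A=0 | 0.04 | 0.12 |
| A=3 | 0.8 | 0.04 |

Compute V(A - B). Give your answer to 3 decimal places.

E[A] = 2.52,  E[B] = 0.96,  E[AB] = 0.72
V(A) = 7.56 − (2.52)² = 1.2096;  V(B) = 5.76 − (0.96)² = 4.8384
Cov(A,B) = 0.72 − (2.52)(0.96) = -1.6992
V(A - B) = (1)²·1.2096 + (-1)²·4.8384 + 2·(1)·(-1)·-1.6992 = 9.4464

9.446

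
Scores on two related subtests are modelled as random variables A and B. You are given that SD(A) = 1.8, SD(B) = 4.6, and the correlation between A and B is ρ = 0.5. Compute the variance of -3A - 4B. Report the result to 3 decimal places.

467.080

Var(A) = (1.8)² = 3.24;  Var(B) = (4.6)² = 21.16
Cov(A,B) = ρ·SD(A)·SD(B) = 0.5·1.8·4.6 = 4.14
Var(-3A - 4B) = (-3)²·Var(A) + (-4)²·Var(B) + 2·(-3)·(-4)·Cov(A,B)
= 9·3.24 + 16·21.16 + 24·4.14 = 467.08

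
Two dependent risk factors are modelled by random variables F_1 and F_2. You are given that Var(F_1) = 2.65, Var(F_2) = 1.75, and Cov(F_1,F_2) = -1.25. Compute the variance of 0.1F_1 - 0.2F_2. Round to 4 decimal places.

Var(0.1F_1 - 0.2F_2) = (0.1)²·Var(F_1) + (-0.2)²·Var(F_2) + 2·(0.1)·(-0.2)·Cov(F_1,F_2)
= 0.01·2.65 + 0.04·1.75 + -0.04·-1.25 = 0.1465

0.1465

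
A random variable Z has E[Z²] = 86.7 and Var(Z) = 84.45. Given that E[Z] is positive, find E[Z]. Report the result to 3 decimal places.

(E[Z])² = E[Z²] − Var(Z) = 86.7 − 84.45 = 2.25
E[Z] = √2.25 = 1.5

1.500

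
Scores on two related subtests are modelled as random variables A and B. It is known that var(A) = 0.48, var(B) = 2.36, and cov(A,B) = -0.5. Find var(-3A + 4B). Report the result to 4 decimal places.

var(-3A + 4B) = (-3)²·var(A) + (4)²·var(B) + 2·(-3)·(4)·cov(A,B)
= 9·0.48 + 16·2.36 + -24·-0.5 = 54.08

54.0800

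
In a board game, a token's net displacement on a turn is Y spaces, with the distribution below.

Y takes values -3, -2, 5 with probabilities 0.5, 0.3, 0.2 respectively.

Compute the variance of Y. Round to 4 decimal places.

9.4900

E[Y] = (-3)(0.5) + (-2)(0.3) + (5)(0.2) = -1.1
E[Y²] = (-3)²(0.5) + (-2)²(0.3) + (5)²(0.2) = 10.7
V(Y) = E[Y²] − (E[Y])² = 10.7 − (-1.1)² = 9.49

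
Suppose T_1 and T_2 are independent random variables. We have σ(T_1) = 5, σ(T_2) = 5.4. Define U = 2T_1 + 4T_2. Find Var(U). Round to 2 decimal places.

566.56

Var(T_1) = 25, Var(T_2) = 29.16
By independence, Var(U) = (2)²Var(T_1) + (4)²Var(T_2)
= (2)²·25 + (4)²·29.16 = 566.56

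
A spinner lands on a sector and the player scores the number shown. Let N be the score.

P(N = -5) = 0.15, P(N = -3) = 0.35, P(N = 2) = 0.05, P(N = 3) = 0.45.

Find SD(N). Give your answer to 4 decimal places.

3.3208

E[N] = (-5)(0.15) + (-3)(0.35) + (2)(0.05) + (3)(0.45) = -0.35
E[N²] = (-5)²(0.15) + (-3)²(0.35) + (2)²(0.05) + (3)²(0.45) = 11.15
Var(N) = E[N²] − (E[N])² = 11.15 − (-0.35)² = 11.0275
SD(N) = √11.0275 ≈ 3.3208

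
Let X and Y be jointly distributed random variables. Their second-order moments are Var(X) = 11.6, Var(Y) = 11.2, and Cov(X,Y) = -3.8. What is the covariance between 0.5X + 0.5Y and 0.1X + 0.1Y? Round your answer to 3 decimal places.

0.760

Cov(0.5X + 0.5Y, 0.1X + 0.1Y) = (0.5)(0.1)Var(X) + (0.5)(0.1)Var(Y) + [(0.5)(0.1) + (0.5)(0.1)]Cov(X,Y)
= 0.05·11.6 + 0.05·11.2 + 0.1·-3.8 = 0.76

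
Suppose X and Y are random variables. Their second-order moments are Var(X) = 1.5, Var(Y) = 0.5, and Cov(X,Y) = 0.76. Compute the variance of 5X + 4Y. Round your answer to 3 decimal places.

75.900

Var(5X + 4Y) = (5)²·Var(X) + (4)²·Var(Y) + 2·(5)·(4)·Cov(X,Y)
= 25·1.5 + 16·0.5 + 40·0.76 = 75.9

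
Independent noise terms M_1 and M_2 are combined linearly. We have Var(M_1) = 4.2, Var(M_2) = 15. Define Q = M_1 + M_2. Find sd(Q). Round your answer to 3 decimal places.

By independence, Var(Q) = (1)²Var(M_1) + (1)²Var(M_2)
= (1)²·4.2 + (1)²·15 = 19.2
sd(Q) = √19.2 ≈ 4.382

4.382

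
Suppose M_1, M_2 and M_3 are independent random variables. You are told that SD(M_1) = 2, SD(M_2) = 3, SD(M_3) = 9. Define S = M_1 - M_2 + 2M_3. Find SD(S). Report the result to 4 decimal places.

var(M_1) = 4, var(M_2) = 9, var(M_3) = 81
By independence, var(S) = (1)²var(M_1) + (-1)²var(M_2) + (2)²var(M_3)
= (1)²·4 + (-1)²·9 + (2)²·81 = 337
SD(S) = √337 ≈ 18.3576

18.3576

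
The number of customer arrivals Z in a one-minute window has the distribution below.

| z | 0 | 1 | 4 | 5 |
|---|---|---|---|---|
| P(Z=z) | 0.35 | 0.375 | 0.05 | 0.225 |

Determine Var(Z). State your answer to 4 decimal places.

E[Z] = (0)(0.35) + (1)(0.375) + (4)(0.05) + (5)(0.225) = 1.7
E[Z²] = (0)²(0.35) + (1)²(0.375) + (4)²(0.05) + (5)²(0.225) = 6.8
Var(Z) = E[Z²] − (E[Z])² = 6.8 − (1.7)² = 3.91

3.9100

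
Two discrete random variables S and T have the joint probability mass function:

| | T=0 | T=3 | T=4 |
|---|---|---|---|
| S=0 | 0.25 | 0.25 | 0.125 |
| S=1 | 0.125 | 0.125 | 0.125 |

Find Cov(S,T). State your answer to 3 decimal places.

0.078

E[S] = 0.375,  E[T] = 2.125
E[ST] = 0.875
Cov(S,T) = E[ST] − E[S]E[T] = 0.875 − (0.375)(2.125) = 0.078125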